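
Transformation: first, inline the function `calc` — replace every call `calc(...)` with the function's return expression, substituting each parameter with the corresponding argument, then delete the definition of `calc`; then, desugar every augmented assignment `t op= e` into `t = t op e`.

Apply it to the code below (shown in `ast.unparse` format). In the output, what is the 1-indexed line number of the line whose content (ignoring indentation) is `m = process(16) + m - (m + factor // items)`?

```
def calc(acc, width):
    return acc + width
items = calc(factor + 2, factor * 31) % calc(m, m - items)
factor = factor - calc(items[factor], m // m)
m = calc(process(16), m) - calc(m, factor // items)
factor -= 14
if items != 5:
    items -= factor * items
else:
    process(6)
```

Transformed code:
items = (factor + 2 + factor * 31) % (m + (m - items))
factor = factor - (items[factor] + m // m)
m = process(16) + m - (m + factor // items)
factor = factor - 14
if items != 5:
    items = items - factor * items
else:
    process(6)

3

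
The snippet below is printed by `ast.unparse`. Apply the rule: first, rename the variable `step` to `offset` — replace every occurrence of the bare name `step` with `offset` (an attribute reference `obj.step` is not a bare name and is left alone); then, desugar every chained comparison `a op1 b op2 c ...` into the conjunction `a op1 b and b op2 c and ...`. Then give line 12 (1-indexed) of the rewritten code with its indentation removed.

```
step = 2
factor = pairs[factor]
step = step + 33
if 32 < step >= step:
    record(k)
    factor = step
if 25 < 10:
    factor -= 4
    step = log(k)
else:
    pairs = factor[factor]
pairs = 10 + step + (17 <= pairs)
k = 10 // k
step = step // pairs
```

Transformed code:
offset = 2
factor = pairs[factor]
offset = offset + 33
if 32 < offset and offset >= offset:
    record(k)
    factor = offset
if 25 < 10:
    factor -= 4
    offset = log(k)
else:
    pairs = factor[factor]
pairs = 10 + offset + (17 <= pairs)
k = 10 // k
offset = offset // pairs

pairs = 10 + offset + (17 <= pairs)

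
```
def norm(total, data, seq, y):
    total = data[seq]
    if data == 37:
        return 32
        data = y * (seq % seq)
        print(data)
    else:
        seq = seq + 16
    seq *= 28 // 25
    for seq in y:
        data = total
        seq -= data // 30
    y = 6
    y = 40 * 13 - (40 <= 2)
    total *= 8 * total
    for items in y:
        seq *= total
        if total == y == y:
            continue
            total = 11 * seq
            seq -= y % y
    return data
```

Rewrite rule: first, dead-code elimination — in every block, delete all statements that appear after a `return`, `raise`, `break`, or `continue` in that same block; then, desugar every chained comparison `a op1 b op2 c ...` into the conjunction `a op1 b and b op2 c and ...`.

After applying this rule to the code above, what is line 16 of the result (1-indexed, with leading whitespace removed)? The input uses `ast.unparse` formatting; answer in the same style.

if total == y and y == y:

Transformed code:
def norm(total, data, seq, y):
    total = data[seq]
    if data == 37:
        return 32
    else:
        seq = seq + 16
    seq *= 28 // 25
    for seq in y:
        data = total
        seq -= data // 30
    y = 6
    y = 40 * 13 - (40 <= 2)
    total *= 8 * total
    for items in y:
        seq *= total
        if total == y and y == y:
            continue
    return data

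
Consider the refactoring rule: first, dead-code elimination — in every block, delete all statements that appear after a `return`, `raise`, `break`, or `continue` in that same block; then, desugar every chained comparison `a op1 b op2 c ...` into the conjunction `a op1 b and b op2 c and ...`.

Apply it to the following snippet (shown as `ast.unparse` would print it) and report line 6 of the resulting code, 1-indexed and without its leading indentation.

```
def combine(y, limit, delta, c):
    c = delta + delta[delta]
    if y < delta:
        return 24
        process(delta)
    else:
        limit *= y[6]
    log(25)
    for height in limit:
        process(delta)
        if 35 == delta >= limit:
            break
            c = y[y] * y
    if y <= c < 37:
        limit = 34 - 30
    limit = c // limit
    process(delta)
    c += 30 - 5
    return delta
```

limit *= y[6]

Transformed code:
def combine(y, limit, delta, c):
    c = delta + delta[delta]
    if y < delta:
        return 24
    else:
        limit *= y[6]
    log(25)
    for height in limit:
        process(delta)
        if 35 == delta and delta >= limit:
            break
    if y <= c and c < 37:
        limit = 34 - 30
    limit = c // limit
    process(delta)
    c += 30 - 5
    return delta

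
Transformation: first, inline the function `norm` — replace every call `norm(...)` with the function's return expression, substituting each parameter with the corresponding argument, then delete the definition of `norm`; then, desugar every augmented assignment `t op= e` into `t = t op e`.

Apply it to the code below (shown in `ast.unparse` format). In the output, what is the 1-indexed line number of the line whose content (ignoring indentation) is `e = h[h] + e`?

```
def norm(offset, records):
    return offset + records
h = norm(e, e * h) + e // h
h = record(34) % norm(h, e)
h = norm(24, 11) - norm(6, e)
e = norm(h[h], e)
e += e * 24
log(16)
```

4

Transformed code:
h = e + e * h + e // h
h = record(34) % (h + e)
h = 24 + 11 - (6 + e)
e = h[h] + e
e = e + e * 24
log(16)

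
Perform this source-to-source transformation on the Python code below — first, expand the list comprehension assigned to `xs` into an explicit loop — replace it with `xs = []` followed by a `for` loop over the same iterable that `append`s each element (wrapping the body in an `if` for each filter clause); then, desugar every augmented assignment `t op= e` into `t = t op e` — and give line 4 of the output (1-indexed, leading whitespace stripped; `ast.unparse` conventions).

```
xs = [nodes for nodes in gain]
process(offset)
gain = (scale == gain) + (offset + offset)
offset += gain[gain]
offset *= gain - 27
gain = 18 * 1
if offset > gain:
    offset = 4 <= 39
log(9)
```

Transformed code:
xs = []
for nodes in gain:
    xs.append(nodes)
process(offset)
gain = (scale == gain) + (offset + offset)
offset = offset + gain[gain]
offset = offset * (gain - 27)
gain = 18 * 1
if offset > gain:
    offset = 4 <= 39
log(9)

process(offset)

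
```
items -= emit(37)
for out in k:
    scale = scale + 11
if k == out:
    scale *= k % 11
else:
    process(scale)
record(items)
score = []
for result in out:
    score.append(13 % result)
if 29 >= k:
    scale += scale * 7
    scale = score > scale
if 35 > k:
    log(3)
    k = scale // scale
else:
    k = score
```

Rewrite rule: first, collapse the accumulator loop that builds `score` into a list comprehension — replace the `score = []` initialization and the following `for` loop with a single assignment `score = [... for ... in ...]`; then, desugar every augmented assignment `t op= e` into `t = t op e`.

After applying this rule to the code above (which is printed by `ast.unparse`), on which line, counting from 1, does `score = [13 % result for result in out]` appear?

Transformed code:
items = items - emit(37)
for out in k:
    scale = scale + 11
if k == out:
    scale = scale * (k % 11)
else:
    process(scale)
record(items)
score = [13 % result for result in out]
if 29 >= k:
    scale = scale + scale * 7
    scale = score > scale
if 35 > k:
    log(3)
    k = scale // scale
else:
    k = score

9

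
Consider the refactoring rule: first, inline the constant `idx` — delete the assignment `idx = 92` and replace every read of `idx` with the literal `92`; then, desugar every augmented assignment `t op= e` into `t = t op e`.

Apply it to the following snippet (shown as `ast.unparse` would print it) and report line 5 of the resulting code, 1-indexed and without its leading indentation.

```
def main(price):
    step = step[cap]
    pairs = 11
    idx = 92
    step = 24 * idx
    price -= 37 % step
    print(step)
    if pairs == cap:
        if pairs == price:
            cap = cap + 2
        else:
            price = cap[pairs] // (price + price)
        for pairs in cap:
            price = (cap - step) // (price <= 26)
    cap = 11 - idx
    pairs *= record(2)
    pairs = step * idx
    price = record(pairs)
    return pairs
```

price = price - 37 % step

Transformed code:
def main(price):
    step = step[cap]
    pairs = 11
    step = 24 * 92
    price = price - 37 % step
    print(step)
    if pairs == cap:
        if pairs == price:
            cap = cap + 2
        else:
            price = cap[pairs] // (price + price)
        for pairs in cap:
            price = (cap - step) // (price <= 26)
    cap = 11 - 92
    pairs = pairs * record(2)
    pairs = step * 92
    price = record(pairs)
    return pairs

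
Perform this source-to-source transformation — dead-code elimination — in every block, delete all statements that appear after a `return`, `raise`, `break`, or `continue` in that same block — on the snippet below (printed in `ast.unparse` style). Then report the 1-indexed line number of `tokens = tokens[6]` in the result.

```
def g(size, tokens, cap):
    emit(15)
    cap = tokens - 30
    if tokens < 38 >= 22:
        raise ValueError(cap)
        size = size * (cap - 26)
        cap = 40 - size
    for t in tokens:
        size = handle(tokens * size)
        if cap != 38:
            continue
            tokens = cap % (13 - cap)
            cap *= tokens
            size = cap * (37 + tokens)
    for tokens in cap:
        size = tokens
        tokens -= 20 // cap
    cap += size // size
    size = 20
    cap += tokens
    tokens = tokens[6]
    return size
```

Transformed code:
def g(size, tokens, cap):
    emit(15)
    cap = tokens - 30
    if tokens < 38 >= 22:
        raise ValueError(cap)
    for t in tokens:
        size = handle(tokens * size)
        if cap != 38:
            continue
    for tokens in cap:
        size = tokens
        tokens -= 20 // cap
    cap += size // size
    size = 20
    cap += tokens
    tokens = tokens[6]
    return size

16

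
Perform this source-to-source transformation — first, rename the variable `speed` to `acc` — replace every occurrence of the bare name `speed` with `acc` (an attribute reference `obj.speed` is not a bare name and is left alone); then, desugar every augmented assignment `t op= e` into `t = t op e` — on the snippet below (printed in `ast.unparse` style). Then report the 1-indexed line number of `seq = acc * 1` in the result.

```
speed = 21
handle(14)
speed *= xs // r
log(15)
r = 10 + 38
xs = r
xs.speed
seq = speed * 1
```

Transformed code:
acc = 21
handle(14)
acc = acc * (xs // r)
log(15)
r = 10 + 38
xs = r
xs.speed
seq = acc * 1

8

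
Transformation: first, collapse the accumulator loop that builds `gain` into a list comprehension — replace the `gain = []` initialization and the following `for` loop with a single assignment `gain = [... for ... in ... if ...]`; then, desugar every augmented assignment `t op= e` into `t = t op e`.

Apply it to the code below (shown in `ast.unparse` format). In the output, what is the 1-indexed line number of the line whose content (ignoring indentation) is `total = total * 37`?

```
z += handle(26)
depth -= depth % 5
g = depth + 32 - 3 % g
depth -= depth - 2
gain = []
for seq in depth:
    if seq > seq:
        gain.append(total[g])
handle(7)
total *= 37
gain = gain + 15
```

Transformed code:
z = z + handle(26)
depth = depth - depth % 5
g = depth + 32 - 3 % g
depth = depth - (depth - 2)
gain = [total[g] for seq in depth if seq > seq]
handle(7)
total = total * 37
gain = gain + 15

7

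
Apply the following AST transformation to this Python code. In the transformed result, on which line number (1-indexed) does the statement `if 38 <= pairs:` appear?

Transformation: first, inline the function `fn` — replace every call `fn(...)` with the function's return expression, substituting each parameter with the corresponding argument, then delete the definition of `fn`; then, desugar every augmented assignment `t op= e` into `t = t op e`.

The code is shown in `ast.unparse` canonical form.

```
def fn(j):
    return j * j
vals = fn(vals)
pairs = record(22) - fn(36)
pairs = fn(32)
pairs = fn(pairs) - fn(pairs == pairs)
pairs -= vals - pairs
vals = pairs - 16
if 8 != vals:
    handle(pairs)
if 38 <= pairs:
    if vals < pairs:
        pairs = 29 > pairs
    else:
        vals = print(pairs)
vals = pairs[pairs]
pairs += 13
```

Transformed code:
vals = vals * vals
pairs = record(22) - 36 * 36
pairs = 32 * 32
pairs = pairs * pairs - (pairs == pairs) * (pairs == pairs)
pairs = pairs - (vals - pairs)
vals = pairs - 16
if 8 != vals:
    handle(pairs)
if 38 <= pairs:
    if vals < pairs:
        pairs = 29 > pairs
    else:
        vals = print(pairs)
vals = pairs[pairs]
pairs = pairs + 13

9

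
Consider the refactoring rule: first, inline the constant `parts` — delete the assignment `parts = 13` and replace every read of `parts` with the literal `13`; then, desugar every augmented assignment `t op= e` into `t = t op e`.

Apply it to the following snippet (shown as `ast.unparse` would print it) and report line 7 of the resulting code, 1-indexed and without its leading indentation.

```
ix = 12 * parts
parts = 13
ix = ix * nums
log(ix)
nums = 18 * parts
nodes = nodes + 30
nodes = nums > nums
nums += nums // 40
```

Transformed code:
ix = 12 * 13
ix = ix * nums
log(ix)
nums = 18 * 13
nodes = nodes + 30
nodes = nums > nums
nums = nums + nums // 40

nums = nums + nums // 40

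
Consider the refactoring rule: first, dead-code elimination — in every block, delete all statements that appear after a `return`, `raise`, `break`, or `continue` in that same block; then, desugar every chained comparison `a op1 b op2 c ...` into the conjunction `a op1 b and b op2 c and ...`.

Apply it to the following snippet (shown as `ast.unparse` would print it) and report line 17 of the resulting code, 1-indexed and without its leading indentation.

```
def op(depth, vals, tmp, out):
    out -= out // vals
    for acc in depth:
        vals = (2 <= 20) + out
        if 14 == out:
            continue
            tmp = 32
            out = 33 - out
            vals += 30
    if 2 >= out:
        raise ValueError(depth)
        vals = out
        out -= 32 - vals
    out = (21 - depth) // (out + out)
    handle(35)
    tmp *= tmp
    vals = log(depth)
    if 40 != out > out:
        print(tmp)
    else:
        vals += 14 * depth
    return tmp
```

Transformed code:
def op(depth, vals, tmp, out):
    out -= out // vals
    for acc in depth:
        vals = (2 <= 20) + out
        if 14 == out:
            continue
    if 2 >= out:
        raise ValueError(depth)
    out = (21 - depth) // (out + out)
    handle(35)
    tmp *= tmp
    vals = log(depth)
    if 40 != out and out > out:
        print(tmp)
    else:
        vals += 14 * depth
    return tmp

return tmp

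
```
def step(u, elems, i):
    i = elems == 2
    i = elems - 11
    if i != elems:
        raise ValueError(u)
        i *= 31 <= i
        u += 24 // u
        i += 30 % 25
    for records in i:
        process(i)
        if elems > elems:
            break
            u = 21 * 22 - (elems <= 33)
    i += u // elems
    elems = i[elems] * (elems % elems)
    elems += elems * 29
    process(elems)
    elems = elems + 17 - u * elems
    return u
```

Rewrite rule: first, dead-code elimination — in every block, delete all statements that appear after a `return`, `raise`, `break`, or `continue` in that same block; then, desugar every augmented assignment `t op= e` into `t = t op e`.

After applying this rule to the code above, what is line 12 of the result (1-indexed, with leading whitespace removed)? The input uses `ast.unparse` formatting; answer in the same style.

Transformed code:
def step(u, elems, i):
    i = elems == 2
    i = elems - 11
    if i != elems:
        raise ValueError(u)
    for records in i:
        process(i)
        if elems > elems:
            break
    i = i + u // elems
    elems = i[elems] * (elems % elems)
    elems = elems + elems * 29
    process(elems)
    elems = elems + 17 - u * elems
    return u

elems = elems + elems * 29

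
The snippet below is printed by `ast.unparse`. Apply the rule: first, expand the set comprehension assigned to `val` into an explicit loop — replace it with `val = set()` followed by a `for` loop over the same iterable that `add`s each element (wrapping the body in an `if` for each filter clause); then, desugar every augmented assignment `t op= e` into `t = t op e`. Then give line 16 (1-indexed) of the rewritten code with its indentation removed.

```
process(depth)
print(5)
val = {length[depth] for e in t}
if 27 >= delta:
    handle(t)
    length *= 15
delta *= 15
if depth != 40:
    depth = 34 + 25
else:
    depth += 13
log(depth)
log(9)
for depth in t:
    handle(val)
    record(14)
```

Transformed code:
process(depth)
print(5)
val = set()
for e in t:
    val.add(length[depth])
if 27 >= delta:
    handle(t)
    length = length * 15
delta = delta * 15
if depth != 40:
    depth = 34 + 25
else:
    depth = depth + 13
log(depth)
log(9)
for depth in t:
    handle(val)
    record(14)

for depth in t:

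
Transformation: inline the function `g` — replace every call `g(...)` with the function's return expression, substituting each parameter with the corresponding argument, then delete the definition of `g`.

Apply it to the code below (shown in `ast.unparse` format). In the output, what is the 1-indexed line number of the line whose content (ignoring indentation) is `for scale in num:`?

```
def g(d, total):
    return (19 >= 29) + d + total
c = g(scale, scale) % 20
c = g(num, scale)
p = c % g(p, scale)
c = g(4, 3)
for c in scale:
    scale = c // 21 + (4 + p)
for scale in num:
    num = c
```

Transformed code:
c = ((19 >= 29) + scale + scale) % 20
c = (19 >= 29) + num + scale
p = c % ((19 >= 29) + p + scale)
c = (19 >= 29) + 4 + 3
for c in scale:
    scale = c // 21 + (4 + p)
for scale in num:
    num = c

7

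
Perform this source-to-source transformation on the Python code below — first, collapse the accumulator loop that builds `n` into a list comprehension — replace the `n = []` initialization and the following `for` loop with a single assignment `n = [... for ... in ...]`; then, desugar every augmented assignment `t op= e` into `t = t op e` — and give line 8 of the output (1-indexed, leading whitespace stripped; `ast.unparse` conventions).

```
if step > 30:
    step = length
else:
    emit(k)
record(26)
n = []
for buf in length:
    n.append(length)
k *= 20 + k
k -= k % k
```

Transformed code:
if step > 30:
    step = length
else:
    emit(k)
record(26)
n = [length for buf in length]
k = k * (20 + k)
k = k - k % k

k = k - k % k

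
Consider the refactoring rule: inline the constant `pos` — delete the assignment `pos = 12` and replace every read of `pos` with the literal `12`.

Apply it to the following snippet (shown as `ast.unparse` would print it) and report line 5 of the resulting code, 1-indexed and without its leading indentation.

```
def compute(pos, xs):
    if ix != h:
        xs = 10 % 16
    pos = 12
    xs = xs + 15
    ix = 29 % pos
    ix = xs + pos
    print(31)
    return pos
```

ix = 29 % 12

Transformed code:
def compute(pos, xs):
    if ix != h:
        xs = 10 % 16
    xs = xs + 15
    ix = 29 % 12
    ix = xs + 12
    print(31)
    return 12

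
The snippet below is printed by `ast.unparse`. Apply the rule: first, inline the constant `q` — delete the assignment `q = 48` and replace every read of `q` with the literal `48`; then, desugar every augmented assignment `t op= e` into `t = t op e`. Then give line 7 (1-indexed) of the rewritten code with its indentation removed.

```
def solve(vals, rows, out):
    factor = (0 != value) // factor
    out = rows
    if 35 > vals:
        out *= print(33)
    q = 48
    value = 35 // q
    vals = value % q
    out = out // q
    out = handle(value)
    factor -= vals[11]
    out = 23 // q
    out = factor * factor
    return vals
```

vals = value % 48

Transformed code:
def solve(vals, rows, out):
    factor = (0 != value) // factor
    out = rows
    if 35 > vals:
        out = out * print(33)
    value = 35 // 48
    vals = value % 48
    out = out // 48
    out = handle(value)
    factor = factor - vals[11]
    out = 23 // 48
    out = factor * factor
    return vals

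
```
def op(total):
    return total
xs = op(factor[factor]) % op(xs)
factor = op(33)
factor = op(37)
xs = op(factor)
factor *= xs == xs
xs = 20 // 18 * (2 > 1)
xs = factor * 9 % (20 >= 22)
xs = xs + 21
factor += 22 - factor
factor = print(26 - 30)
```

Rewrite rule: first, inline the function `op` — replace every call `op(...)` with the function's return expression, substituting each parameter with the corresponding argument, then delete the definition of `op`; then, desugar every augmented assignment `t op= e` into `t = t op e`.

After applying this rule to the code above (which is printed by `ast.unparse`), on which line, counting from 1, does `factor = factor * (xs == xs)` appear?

5

Transformed code:
xs = factor[factor] % xs
factor = 33
factor = 37
xs = factor
factor = factor * (xs == xs)
xs = 20 // 18 * (2 > 1)
xs = factor * 9 % (20 >= 22)
xs = xs + 21
factor = factor + (22 - factor)
factor = print(26 - 30)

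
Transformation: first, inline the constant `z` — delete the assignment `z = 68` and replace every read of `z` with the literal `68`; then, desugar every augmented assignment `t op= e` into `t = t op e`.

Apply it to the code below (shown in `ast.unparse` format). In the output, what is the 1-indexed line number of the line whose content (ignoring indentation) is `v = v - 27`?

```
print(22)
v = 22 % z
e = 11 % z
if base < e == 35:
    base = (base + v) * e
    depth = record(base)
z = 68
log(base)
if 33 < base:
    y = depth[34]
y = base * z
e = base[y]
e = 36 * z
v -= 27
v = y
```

Transformed code:
print(22)
v = 22 % 68
e = 11 % 68
if base < e == 35:
    base = (base + v) * e
    depth = record(base)
log(base)
if 33 < base:
    y = depth[34]
y = base * 68
e = base[y]
e = 36 * 68
v = v - 27
v = y

13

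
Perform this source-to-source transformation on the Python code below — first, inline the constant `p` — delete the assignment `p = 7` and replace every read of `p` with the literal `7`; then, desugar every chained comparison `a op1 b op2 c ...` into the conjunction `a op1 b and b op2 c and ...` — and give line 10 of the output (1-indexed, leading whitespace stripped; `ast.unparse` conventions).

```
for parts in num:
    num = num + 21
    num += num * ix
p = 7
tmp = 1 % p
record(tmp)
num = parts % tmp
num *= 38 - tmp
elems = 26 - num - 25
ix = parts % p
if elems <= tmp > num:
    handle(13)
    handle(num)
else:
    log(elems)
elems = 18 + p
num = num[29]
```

if elems <= tmp and tmp > num:

Transformed code:
for parts in num:
    num = num + 21
    num += num * ix
tmp = 1 % 7
record(tmp)
num = parts % tmp
num *= 38 - tmp
elems = 26 - num - 25
ix = parts % 7
if elems <= tmp and tmp > num:
    handle(13)
    handle(num)
else:
    log(elems)
elems = 18 + 7
num = num[29]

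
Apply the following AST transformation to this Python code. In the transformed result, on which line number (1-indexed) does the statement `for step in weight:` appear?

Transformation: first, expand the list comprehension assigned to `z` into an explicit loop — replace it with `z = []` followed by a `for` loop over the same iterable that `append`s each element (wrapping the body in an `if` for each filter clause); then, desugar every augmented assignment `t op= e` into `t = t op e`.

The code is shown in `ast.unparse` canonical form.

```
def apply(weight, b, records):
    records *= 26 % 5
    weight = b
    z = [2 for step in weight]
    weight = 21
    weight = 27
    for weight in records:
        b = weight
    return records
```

Transformed code:
def apply(weight, b, records):
    records = records * (26 % 5)
    weight = b
    z = []
    for step in weight:
        z.append(2)
    weight = 21
    weight = 27
    for weight in records:
        b = weight
    return records

5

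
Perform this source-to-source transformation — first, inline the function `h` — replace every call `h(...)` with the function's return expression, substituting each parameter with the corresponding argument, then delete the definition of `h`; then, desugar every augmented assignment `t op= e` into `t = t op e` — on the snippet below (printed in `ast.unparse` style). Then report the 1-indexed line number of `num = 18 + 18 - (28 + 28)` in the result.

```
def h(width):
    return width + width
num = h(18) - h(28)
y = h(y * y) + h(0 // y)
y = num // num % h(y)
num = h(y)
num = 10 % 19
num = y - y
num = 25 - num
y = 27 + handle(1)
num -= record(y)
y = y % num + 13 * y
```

Transformed code:
num = 18 + 18 - (28 + 28)
y = y * y + y * y + (0 // y + 0 // y)
y = num // num % (y + y)
num = y + y
num = 10 % 19
num = y - y
num = 25 - num
y = 27 + handle(1)
num = num - record(y)
y = y % num + 13 * y

1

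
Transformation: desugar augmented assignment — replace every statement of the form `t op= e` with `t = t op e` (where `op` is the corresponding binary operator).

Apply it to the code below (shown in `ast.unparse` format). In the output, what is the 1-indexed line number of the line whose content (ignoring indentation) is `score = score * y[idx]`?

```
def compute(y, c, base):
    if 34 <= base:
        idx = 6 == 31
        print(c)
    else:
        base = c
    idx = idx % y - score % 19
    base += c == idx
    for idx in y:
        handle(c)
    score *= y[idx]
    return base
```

11

Transformed code:
def compute(y, c, base):
    if 34 <= base:
        idx = 6 == 31
        print(c)
    else:
        base = c
    idx = idx % y - score % 19
    base = base + (c == idx)
    for idx in y:
        handle(c)
    score = score * y[idx]
    return base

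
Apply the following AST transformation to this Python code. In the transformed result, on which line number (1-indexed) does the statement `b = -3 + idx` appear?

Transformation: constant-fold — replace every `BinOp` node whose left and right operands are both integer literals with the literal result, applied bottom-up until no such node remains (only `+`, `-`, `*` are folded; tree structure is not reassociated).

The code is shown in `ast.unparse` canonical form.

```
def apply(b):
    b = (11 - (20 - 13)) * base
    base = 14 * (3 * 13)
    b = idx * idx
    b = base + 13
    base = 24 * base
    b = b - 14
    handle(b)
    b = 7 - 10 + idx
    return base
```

Transformed code:
def apply(b):
    b = 4 * base
    base = 546
    b = idx * idx
    b = base + 13
    base = 24 * base
    b = b - 14
    handle(b)
    b = -3 + idx
    return base

9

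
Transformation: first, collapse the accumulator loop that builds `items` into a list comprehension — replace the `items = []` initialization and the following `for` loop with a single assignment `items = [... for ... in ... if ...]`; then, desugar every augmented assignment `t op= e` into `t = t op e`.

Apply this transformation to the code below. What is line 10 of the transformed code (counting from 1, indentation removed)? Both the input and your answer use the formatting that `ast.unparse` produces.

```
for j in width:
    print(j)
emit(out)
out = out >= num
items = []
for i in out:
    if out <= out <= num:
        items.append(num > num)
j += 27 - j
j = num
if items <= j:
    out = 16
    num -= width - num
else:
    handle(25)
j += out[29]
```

num = num - (width - num)

Transformed code:
for j in width:
    print(j)
emit(out)
out = out >= num
items = [num > num for i in out if out <= out <= num]
j = j + (27 - j)
j = num
if items <= j:
    out = 16
    num = num - (width - num)
else:
    handle(25)
j = j + out[29]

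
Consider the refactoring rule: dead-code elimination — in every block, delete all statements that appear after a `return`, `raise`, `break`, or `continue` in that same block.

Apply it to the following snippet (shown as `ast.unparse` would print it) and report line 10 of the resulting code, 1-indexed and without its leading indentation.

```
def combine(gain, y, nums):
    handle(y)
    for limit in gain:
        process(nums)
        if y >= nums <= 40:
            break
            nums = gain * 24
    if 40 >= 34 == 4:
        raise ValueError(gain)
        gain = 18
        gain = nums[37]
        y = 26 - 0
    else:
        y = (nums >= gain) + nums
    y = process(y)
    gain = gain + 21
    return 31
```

y = (nums >= gain) + nums

Transformed code:
def combine(gain, y, nums):
    handle(y)
    for limit in gain:
        process(nums)
        if y >= nums <= 40:
            break
    if 40 >= 34 == 4:
        raise ValueError(gain)
    else:
        y = (nums >= gain) + nums
    y = process(y)
    gain = gain + 21
    return 31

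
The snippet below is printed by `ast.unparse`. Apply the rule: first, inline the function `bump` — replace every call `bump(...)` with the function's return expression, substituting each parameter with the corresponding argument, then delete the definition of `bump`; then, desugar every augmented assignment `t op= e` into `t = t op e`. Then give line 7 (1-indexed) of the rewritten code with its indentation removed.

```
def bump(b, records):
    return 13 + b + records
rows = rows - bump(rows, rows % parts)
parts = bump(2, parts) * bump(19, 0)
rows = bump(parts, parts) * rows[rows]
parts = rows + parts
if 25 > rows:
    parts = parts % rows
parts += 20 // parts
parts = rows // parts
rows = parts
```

parts = parts + 20 // parts

Transformed code:
rows = rows - (13 + rows + rows % parts)
parts = (13 + 2 + parts) * (13 + 19 + 0)
rows = (13 + parts + parts) * rows[rows]
parts = rows + parts
if 25 > rows:
    parts = parts % rows
parts = parts + 20 // parts
parts = rows // parts
rows = parts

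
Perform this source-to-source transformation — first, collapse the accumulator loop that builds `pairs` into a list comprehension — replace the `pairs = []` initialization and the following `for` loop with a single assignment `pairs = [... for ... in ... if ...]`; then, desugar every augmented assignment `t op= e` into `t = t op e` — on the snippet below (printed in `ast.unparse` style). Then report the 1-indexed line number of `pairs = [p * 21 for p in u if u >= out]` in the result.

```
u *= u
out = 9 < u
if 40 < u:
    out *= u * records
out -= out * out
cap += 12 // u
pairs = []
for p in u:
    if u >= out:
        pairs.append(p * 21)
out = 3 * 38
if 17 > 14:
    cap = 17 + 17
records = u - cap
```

7

Transformed code:
u = u * u
out = 9 < u
if 40 < u:
    out = out * (u * records)
out = out - out * out
cap = cap + 12 // u
pairs = [p * 21 for p in u if u >= out]
out = 3 * 38
if 17 > 14:
    cap = 17 + 17
records = u - cap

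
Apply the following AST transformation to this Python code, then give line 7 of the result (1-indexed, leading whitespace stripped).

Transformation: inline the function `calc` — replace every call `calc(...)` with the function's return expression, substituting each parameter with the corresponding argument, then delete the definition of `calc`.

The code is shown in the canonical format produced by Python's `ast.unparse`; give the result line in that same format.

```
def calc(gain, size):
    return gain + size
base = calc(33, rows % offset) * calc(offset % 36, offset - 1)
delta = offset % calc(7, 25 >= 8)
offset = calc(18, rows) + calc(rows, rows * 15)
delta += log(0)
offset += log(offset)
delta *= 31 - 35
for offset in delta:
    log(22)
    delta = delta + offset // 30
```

for offset in delta:

Transformed code:
base = (33 + rows % offset) * (offset % 36 + (offset - 1))
delta = offset % (7 + (25 >= 8))
offset = 18 + rows + (rows + rows * 15)
delta += log(0)
offset += log(offset)
delta *= 31 - 35
for offset in delta:
    log(22)
    delta = delta + offset // 30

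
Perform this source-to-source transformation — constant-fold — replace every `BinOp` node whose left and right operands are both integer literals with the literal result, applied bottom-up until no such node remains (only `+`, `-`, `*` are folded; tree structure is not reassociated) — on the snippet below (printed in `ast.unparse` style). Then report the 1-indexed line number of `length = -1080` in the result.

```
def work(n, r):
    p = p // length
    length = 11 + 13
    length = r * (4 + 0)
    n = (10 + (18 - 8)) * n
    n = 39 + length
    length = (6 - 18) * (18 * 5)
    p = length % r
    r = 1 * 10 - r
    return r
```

7

Transformed code:
def work(n, r):
    p = p // length
    length = 24
    length = r * 4
    n = 20 * n
    n = 39 + length
    length = -1080
    p = length % r
    r = 10 - r
    return r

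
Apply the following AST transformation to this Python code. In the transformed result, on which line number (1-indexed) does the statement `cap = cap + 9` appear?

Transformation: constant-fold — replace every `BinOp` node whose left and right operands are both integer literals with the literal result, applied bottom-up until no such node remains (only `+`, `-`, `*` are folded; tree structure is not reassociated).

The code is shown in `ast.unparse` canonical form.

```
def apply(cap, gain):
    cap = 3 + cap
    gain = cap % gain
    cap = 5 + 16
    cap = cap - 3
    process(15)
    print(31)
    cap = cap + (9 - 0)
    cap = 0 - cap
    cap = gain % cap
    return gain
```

8

Transformed code:
def apply(cap, gain):
    cap = 3 + cap
    gain = cap % gain
    cap = 21
    cap = cap - 3
    process(15)
    print(31)
    cap = cap + 9
    cap = 0 - cap
    cap = gain % cap
    return gain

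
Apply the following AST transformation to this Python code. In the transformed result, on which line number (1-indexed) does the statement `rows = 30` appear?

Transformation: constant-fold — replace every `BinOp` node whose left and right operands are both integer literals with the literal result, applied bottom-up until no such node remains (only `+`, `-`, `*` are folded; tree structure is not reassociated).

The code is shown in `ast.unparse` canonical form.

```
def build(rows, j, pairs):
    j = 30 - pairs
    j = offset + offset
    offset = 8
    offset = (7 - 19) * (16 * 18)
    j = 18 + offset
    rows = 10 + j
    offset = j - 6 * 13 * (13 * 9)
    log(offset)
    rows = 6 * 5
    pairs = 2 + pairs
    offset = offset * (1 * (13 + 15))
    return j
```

Transformed code:
def build(rows, j, pairs):
    j = 30 - pairs
    j = offset + offset
    offset = 8
    offset = -3456
    j = 18 + offset
    rows = 10 + j
    offset = j - 9126
    log(offset)
    rows = 30
    pairs = 2 + pairs
    offset = offset * 28
    return j

10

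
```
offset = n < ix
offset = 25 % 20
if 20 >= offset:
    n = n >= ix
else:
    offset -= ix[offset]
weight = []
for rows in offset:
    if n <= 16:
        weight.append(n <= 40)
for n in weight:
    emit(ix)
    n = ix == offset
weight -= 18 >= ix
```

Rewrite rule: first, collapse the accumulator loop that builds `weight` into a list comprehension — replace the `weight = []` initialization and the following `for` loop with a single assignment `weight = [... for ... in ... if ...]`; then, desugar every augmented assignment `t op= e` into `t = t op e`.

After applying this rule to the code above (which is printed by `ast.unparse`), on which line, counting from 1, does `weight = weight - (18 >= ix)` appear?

11

Transformed code:
offset = n < ix
offset = 25 % 20
if 20 >= offset:
    n = n >= ix
else:
    offset = offset - ix[offset]
weight = [n <= 40 for rows in offset if n <= 16]
for n in weight:
    emit(ix)
    n = ix == offset
weight = weight - (18 >= ix)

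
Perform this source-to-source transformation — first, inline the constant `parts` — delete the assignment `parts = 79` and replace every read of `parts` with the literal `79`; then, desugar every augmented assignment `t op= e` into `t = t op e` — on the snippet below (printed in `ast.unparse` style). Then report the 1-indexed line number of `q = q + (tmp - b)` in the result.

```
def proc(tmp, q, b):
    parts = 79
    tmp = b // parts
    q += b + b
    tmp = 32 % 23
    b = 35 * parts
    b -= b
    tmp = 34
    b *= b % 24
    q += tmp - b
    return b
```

Transformed code:
def proc(tmp, q, b):
    tmp = b // 79
    q = q + (b + b)
    tmp = 32 % 23
    b = 35 * 79
    b = b - b
    tmp = 34
    b = b * (b % 24)
    q = q + (tmp - b)
    return b

9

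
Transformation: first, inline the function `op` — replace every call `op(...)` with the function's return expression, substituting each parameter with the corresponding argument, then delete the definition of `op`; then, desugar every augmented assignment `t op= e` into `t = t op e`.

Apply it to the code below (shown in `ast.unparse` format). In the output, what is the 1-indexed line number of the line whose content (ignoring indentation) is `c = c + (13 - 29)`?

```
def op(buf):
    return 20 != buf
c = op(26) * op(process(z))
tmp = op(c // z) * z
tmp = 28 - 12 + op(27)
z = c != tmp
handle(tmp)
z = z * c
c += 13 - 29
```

Transformed code:
c = (20 != 26) * (20 != process(z))
tmp = (20 != c // z) * z
tmp = 28 - 12 + (20 != 27)
z = c != tmp
handle(tmp)
z = z * c
c = c + (13 - 29)

7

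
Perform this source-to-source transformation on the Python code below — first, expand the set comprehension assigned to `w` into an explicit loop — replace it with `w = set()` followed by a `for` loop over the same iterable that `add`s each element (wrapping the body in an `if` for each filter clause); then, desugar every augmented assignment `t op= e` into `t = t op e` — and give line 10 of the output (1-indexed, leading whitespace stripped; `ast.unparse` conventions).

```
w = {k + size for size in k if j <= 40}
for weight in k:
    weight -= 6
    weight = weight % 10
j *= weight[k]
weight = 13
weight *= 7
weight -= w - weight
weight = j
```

weight = weight * 7

Transformed code:
w = set()
for size in k:
    if j <= 40:
        w.add(k + size)
for weight in k:
    weight = weight - 6
    weight = weight % 10
j = j * weight[k]
weight = 13
weight = weight * 7
weight = weight - (w - weight)
weight = j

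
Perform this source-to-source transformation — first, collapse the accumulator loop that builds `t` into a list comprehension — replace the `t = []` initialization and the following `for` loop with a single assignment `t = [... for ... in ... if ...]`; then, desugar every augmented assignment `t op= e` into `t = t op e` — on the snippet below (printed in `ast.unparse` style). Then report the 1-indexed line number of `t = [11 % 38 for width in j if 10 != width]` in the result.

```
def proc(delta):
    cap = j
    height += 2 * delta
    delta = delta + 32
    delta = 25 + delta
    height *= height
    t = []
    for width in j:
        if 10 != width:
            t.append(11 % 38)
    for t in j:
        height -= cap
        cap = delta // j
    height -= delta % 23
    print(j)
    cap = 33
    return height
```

Transformed code:
def proc(delta):
    cap = j
    height = height + 2 * delta
    delta = delta + 32
    delta = 25 + delta
    height = height * height
    t = [11 % 38 for width in j if 10 != width]
    for t in j:
        height = height - cap
        cap = delta // j
    height = height - delta % 23
    print(j)
    cap = 33
    return height

7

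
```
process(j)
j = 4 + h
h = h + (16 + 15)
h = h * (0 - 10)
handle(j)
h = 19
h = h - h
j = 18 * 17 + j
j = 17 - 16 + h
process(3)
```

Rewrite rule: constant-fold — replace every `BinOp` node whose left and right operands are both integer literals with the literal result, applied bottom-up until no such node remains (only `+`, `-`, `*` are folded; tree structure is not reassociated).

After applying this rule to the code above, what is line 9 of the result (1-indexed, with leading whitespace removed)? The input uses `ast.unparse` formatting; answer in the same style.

Transformed code:
process(j)
j = 4 + h
h = h + 31
h = h * -10
handle(j)
h = 19
h = h - h
j = 306 + j
j = 1 + h
process(3)

j = 1 + h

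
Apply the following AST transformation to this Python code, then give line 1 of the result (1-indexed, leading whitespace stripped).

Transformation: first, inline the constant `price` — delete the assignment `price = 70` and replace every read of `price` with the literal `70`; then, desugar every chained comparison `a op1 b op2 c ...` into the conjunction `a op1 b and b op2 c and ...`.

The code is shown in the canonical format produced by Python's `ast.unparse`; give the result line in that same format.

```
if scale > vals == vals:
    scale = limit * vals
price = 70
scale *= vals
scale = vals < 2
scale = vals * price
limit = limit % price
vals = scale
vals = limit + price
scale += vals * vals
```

Transformed code:
if scale > vals and vals == vals:
    scale = limit * vals
scale *= vals
scale = vals < 2
scale = vals * 70
limit = limit % 70
vals = scale
vals = limit + 70
scale += vals * vals

if scale > vals and vals == vals: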